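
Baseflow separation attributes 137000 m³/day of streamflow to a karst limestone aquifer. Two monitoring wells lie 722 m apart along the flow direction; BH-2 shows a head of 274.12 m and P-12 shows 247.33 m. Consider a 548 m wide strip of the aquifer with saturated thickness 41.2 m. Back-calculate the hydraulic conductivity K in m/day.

Cross-sectional area A = 548 × 41.2 = 22578 m².
Hydraulic gradient i = (274.12 − 247.33) / 722 = 26.79 / 722 = 0.03711.
From Q = K·A·i, K = Q / (A·i) = 137000 / (22578 × 0.03711) = 163.5 m/day.

164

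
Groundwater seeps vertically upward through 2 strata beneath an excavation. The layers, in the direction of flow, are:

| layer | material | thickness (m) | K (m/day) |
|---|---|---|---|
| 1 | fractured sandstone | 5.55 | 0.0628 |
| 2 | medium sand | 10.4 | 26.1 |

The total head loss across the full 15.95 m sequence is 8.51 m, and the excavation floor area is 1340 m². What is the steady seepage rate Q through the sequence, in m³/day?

Flow is perpendicular to layering, so the layers act in series and the equivalent K is the thickness-weighted harmonic mean.
Total thickness L = 5.55 + 10.4 = 15.95 m.
Σ(b_i/K_i) = 5.55/0.0628 + 10.4/26.1 = 88.77 d.
K_eq = L / Σ(b_i/K_i) = 15.95 / 88.77 = 0.1797 m/day.
Q = K_eq · A · (Δh/L) = 0.1797 × 1340 × (8.51/15.95) = 128.5 m³/day.

128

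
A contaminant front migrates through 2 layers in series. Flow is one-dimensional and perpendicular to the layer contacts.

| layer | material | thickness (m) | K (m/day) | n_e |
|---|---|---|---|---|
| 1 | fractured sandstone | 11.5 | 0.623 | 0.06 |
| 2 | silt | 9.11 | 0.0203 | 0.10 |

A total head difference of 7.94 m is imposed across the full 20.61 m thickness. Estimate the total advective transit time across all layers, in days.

With flow normal to the layers, continuity requires the same specific discharge q through every layer.
Σ(b_i/K_i) = 11.5/0.623 + 9.11/0.0203 = 467.2 d.
q = Δh / Σ(b_i/K_i) = 7.94 / 467.2 = 0.01699 m/day.
In each layer the seepage velocity is v_i = q/n_i, so the layer transit time is t_i = b_i·n_i / q:
  layer 1 (fractured sandstone): t_1 = 11.5 × 0.06 / 0.01699 = 40.60 d
  layer 2 (silt): t_2 = 9.11 × 0.10 / 0.01699 = 53.61 d
Total t = Σ t_i = 94.21 days.

94.2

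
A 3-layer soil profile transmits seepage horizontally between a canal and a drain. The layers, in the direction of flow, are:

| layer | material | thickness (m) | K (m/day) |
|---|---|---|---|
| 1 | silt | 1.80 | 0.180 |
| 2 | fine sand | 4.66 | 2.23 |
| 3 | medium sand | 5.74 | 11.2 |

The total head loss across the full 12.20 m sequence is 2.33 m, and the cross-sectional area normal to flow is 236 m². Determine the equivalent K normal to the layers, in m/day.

0.968

Flow is perpendicular to layering, so the layers act in series and the equivalent K is the thickness-weighted harmonic mean.
Total thickness L = 1.80 + 4.66 + 5.74 = 12.20 m.
Σ(b_i/K_i) = 1.80/0.180 + 4.66/2.23 + 5.74/11.2 = 12.60 d.
K_eq = L / Σ(b_i/K_i) = 12.20 / 12.60 = 0.9681 m/day.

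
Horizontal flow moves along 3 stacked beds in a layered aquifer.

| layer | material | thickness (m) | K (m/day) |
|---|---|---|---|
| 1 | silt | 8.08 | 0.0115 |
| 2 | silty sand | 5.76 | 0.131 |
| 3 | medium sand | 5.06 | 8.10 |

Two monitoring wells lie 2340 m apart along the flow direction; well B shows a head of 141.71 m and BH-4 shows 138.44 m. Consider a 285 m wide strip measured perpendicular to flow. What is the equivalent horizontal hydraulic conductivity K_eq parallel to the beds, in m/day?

2.21

Flow is parallel to layering, so each bed carries its own Darcy discharge and the transmissivities add.
Σ(K_i·b_i) = 0.0115×8.08 + 0.131×5.76 + 8.10×5.06 = 41.83 m²/day.
Total thickness b = 18.90 m, so K_eq = Σ(K_i·b_i)/b = 2.213 m/day.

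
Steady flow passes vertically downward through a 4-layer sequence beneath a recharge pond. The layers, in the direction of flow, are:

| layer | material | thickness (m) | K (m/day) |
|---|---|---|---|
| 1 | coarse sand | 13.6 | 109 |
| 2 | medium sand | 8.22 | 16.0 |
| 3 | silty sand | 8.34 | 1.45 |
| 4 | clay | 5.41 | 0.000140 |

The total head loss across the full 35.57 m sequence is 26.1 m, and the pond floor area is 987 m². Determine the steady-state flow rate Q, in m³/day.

0.667

Flow is perpendicular to layering, so the layers act in series and the equivalent K is the thickness-weighted harmonic mean.
Total thickness L = 13.6 + 8.22 + 8.34 + 5.41 = 35.57 m.
Σ(b_i/K_i) = 13.6/109 + 8.22/16.0 + 8.34/1.45 + 5.41/0.000140 = 38649 d.
K_eq = L / Σ(b_i/K_i) = 35.57 / 38649 = 0.0009203 m/day.
Q = K_eq · A · (Δh/L) = 0.0009203 × 987 × (26.1/35.57) = 0.6665 m³/day.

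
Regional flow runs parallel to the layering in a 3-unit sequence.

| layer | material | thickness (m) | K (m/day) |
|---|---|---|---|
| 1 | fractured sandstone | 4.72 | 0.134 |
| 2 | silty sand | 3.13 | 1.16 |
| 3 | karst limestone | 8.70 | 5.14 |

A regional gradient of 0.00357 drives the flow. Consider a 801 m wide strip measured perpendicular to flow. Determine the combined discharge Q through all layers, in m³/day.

Flow is parallel to layering, so each bed carries its own Darcy discharge and the transmissivities add.
Σ(K_i·b_i) = 0.134×4.72 + 1.16×3.13 + 5.14×8.70 = 48.98 m²/day.
Hydraulic gradient i = 0.00357.
Q = Σ(K_i·b_i) · W · i = 48.98 × 801 × 0.003570 = 140.1 m³/day.

140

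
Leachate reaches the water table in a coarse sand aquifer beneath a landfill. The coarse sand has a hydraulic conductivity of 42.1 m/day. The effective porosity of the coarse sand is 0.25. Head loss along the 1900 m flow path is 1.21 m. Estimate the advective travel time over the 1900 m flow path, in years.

48.5

Hydraulic gradient i = Δh / L = 1.21 / 1900 = 0.0006368.
Darcy flux q = K · i = 42.10 × 0.0006368 = 0.02681 m/day.
Seepage velocity v = q / n_e = 0.02681 / 0.25 = 0.1072 m/day.
Travel time t = L / v = 1900 / 0.1072 = 17717 days = 48.51 years.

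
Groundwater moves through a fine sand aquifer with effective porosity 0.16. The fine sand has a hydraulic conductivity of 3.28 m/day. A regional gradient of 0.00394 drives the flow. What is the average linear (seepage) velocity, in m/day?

Hydraulic gradient i = 0.00394.
Darcy flux q = K · i = 3.280 × 0.003940 = 0.01292 m/day.
Seepage velocity v = q / n_e = 0.01292 / 0.16 = 0.08077 m/day.

0.0808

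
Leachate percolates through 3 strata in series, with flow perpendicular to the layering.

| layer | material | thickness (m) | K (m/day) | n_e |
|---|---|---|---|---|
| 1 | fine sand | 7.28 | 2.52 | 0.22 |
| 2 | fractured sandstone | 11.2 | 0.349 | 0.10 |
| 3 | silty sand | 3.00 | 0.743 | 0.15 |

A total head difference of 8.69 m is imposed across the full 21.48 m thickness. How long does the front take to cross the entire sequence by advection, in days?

With flow normal to the layers, continuity requires the same specific discharge q through every layer.
Σ(b_i/K_i) = 7.28/2.52 + 11.2/0.349 + 3.00/0.743 = 39.02 d.
q = Δh / Σ(b_i/K_i) = 8.69 / 39.02 = 0.2227 m/day.
In each layer the seepage velocity is v_i = q/n_i, so the layer transit time is t_i = b_i·n_i / q:
  layer 1 (fine sand): t_1 = 7.28 × 0.22 / 0.2227 = 7.191 d
  layer 2 (fractured sandstone): t_2 = 11.2 × 0.10 / 0.2227 = 5.029 d
  layer 3 (silty sand): t_3 = 3.00 × 0.15 / 0.2227 = 2.021 d
Total t = Σ t_i = 14.24 days.

14.2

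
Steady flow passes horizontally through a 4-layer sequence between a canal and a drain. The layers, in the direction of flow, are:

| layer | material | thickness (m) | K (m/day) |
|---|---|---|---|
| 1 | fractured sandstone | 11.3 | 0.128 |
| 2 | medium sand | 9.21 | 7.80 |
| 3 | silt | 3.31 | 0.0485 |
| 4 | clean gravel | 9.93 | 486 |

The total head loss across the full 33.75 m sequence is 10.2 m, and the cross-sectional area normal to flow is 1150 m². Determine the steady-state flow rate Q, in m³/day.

74.4

Flow is perpendicular to layering, so the layers act in series and the equivalent K is the thickness-weighted harmonic mean.
Total thickness L = 11.3 + 9.21 + 3.31 + 9.93 = 33.75 m.
Σ(b_i/K_i) = 11.3/0.128 + 9.21/7.80 + 3.31/0.0485 + 9.93/486 = 157.7 d.
K_eq = L / Σ(b_i/K_i) = 33.75 / 157.7 = 0.2140 m/day.
Q = K_eq · A · (Δh/L) = 0.2140 × 1150 × (10.2/33.75) = 74.37 m³/day.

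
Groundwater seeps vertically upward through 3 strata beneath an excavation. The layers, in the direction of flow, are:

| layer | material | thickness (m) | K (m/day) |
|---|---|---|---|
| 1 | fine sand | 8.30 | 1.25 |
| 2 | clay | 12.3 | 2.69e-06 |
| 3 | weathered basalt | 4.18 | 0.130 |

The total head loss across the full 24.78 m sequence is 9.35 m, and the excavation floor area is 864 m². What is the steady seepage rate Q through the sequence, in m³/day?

0.00177

Flow is perpendicular to layering, so the layers act in series and the equivalent K is the thickness-weighted harmonic mean.
Total thickness L = 8.30 + 12.3 + 4.18 = 24.78 m.
Σ(b_i/K_i) = 8.30/1.25 + 12.3/2.69e-06 + 4.18/0.130 = 4.573e+06 d.
K_eq = L / Σ(b_i/K_i) = 24.78 / 4.573e+06 = 5.419e-06 m/day.
Q = K_eq · A · (Δh/L) = 5.419e-06 × 864 × (9.35/24.78) = 0.001767 m³/day.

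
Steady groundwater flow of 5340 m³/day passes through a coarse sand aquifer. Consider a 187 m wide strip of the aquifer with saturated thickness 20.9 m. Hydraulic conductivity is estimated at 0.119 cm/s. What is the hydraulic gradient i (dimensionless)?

0.0133

Convert K: 0.119 cm/s × 864 = 102.8 m/day.
Cross-sectional area A = 187 × 20.9 = 3908 m².
From Q = K·A·i, i = Q / (K·A) = 5340 / (102.8 × 3908) = 0.01329.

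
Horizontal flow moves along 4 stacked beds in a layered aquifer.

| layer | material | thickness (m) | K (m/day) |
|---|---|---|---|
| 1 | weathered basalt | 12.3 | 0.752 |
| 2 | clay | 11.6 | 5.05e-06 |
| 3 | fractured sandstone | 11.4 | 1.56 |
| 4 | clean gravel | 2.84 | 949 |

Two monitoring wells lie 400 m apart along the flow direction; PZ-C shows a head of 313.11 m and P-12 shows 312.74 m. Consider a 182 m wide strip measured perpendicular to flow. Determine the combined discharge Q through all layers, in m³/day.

458

Flow is parallel to layering, so each bed carries its own Darcy discharge and the transmissivities add.
Σ(K_i·b_i) = 0.752×12.3 + 5.05e-06×11.6 + 1.56×11.4 + 949×2.84 = 2722 m²/day.
Hydraulic gradient i = (313.11 − 312.74) / 400 = 0.37 / 400 = 0.0009250.
Q = Σ(K_i·b_i) · W · i = 2722 × 182 × 0.0009250 = 458.3 m³/day.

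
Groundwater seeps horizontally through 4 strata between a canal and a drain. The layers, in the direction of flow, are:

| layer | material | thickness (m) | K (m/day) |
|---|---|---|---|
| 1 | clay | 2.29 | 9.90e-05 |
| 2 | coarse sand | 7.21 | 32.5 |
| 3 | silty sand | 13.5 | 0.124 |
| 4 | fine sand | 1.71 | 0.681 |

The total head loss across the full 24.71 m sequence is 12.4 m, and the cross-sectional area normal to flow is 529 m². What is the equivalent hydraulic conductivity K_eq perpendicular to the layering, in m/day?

0.00106

Flow is perpendicular to layering, so the layers act in series and the equivalent K is the thickness-weighted harmonic mean.
Total thickness L = 2.29 + 7.21 + 13.5 + 1.71 = 24.71 m.
Σ(b_i/K_i) = 2.29/9.90e-05 + 7.21/32.5 + 13.5/0.124 + 1.71/0.681 = 23243 d.
K_eq = L / Σ(b_i/K_i) = 24.71 / 23243 = 0.001063 m/day.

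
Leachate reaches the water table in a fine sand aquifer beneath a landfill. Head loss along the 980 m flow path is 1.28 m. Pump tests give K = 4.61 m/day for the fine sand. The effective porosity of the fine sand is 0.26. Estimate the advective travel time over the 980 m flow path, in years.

Hydraulic gradient i = Δh / L = 1.28 / 980 = 0.001306.
Darcy flux q = K · i = 4.610 × 0.001306 = 0.006021 m/day.
Seepage velocity v = q / n_e = 0.006021 / 0.26 = 0.02316 m/day.
Travel time t = L / v = 980 / 0.02316 = 42317 days = 115.9 years.

116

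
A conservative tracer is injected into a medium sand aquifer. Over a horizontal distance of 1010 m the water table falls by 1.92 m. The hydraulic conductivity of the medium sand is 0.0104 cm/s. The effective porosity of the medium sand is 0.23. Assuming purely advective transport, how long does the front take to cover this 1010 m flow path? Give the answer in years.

Convert K: 0.0104 cm/s × 864 = 8.986 m/day.
Hydraulic gradient i = Δh / L = 1.92 / 1010 = 0.001901.
Darcy flux q = K · i = 8.986 × 0.001901 = 0.01708 m/day.
Seepage velocity v = q / n_e = 0.01708 / 0.23 = 0.07427 m/day.
Travel time t = L / v = 1010 / 0.07427 = 13599 days = 37.23 years.

37.2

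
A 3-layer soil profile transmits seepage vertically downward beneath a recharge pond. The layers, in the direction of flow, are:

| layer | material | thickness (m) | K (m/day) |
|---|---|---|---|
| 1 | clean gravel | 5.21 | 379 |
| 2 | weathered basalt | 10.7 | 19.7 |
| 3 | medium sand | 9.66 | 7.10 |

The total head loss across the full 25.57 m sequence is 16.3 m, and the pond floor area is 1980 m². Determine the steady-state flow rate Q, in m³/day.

Flow is perpendicular to layering, so the layers act in series and the equivalent K is the thickness-weighted harmonic mean.
Total thickness L = 5.21 + 10.7 + 9.66 = 25.57 m.
Σ(b_i/K_i) = 5.21/379 + 10.7/19.7 + 9.66/7.10 = 1.917 d.
K_eq = L / Σ(b_i/K_i) = 25.57 / 1.917 = 13.34 m/day.
Q = K_eq · A · (Δh/L) = 13.34 × 1980 × (16.3/25.57) = 16832 m³/day.

16800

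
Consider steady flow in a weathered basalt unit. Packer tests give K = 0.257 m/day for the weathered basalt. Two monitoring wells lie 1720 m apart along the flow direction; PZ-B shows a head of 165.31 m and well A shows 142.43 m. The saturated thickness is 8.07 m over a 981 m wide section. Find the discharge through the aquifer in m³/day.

27.1

Cross-sectional area A = 981 × 8.07 = 7917 m².
Hydraulic gradient i = (165.31 − 142.43) / 1720 = 22.88 / 1720 = 0.01330.
Darcy's law: Q = K · A · i = 0.2570 × 7917 × 0.01330 = 27.06 m³/day.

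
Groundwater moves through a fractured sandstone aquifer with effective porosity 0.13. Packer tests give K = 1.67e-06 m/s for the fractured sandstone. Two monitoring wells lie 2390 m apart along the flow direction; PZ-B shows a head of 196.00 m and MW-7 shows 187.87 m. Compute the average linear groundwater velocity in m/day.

Convert K: 1.67e-06 m/s × 86400 = 0.1443 m/day.
Hydraulic gradient i = (196.00 − 187.87) / 2390 = 8.13 / 2390 = 0.003402.
Darcy flux q = K · i = 0.1443 × 0.003402 = 0.0004908 m/day.
Seepage velocity v = q / n_e = 0.0004908 / 0.13 = 0.003776 m/day.

0.00378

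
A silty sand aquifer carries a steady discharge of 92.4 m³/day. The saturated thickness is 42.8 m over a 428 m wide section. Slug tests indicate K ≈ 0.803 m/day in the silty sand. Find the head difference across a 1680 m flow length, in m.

Cross-sectional area A = 428 × 42.8 = 18318 m².
From Q = K·A·i, i = Q / (K·A) = 92.4 / (0.8030 × 18318) = 0.006282.
Head loss Δh = i · L = 0.006282 × 1680 = 10.55 m.

10.6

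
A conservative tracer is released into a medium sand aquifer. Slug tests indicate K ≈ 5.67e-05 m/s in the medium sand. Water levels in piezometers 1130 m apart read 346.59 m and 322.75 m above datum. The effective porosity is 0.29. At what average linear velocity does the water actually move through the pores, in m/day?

Convert K: 5.67e-05 m/s × 86400 = 4.899 m/day.
Hydraulic gradient i = (346.59 − 322.75) / 1130 = 23.84 / 1130 = 0.02110.
Darcy flux q = K · i = 4.899 × 0.02110 = 0.1034 m/day.
Seepage velocity v = q / n_e = 0.1034 / 0.29 = 0.3564 m/day.

0.356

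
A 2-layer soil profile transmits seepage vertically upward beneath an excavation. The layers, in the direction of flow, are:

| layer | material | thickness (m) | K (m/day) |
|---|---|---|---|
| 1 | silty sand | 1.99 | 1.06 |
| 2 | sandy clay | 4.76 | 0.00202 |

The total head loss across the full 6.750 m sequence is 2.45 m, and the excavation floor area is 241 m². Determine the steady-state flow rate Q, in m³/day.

Flow is perpendicular to layering, so the layers act in series and the equivalent K is the thickness-weighted harmonic mean.
Total thickness L = 1.99 + 4.76 = 6.750 m.
Σ(b_i/K_i) = 1.99/1.06 + 4.76/0.00202 = 2358 d.
K_eq = L / Σ(b_i/K_i) = 6.750 / 2358 = 0.002862 m/day.
Q = K_eq · A · (Δh/L) = 0.002862 × 241 × (2.45/6.750) = 0.2504 m³/day.

0.250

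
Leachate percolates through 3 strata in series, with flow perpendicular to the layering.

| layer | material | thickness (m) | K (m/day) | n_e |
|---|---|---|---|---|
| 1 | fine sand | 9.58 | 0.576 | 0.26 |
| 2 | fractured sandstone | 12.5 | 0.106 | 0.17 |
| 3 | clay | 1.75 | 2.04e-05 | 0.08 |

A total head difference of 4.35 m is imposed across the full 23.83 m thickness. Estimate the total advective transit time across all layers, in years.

With flow normal to the layers, continuity requires the same specific discharge q through every layer.
Σ(b_i/K_i) = 9.58/0.576 + 12.5/0.106 + 1.75/2.04e-05 = 85919 d.
q = Δh / Σ(b_i/K_i) = 4.35 / 85919 = 5.063e-05 m/day.
In each layer the seepage velocity is v_i = q/n_i, so the layer transit time is t_i = b_i·n_i / q:
  layer 1 (fine sand): t_1 = 9.58 × 0.26 / 5.063e-05 = 49197 d
  layer 2 (fractured sandstone): t_2 = 12.5 × 0.17 / 5.063e-05 = 41972 d
  layer 3 (clay): t_3 = 1.75 × 0.08 / 5.063e-05 = 2765 d
Total t = Σ t_i = 93934 days = 257.2 years.

257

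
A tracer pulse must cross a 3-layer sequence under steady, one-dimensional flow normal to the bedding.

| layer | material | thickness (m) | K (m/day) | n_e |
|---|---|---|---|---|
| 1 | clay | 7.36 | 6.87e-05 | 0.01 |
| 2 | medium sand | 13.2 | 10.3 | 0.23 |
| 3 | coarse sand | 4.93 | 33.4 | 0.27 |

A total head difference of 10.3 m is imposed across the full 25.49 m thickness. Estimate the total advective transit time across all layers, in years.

126

With flow normal to the layers, continuity requires the same specific discharge q through every layer.
Σ(b_i/K_i) = 7.36/6.87e-05 + 13.2/10.3 + 4.93/33.4 = 1.071e+05 d.
q = Δh / Σ(b_i/K_i) = 10.3 / 1.071e+05 = 9.614e-05 m/day.
In each layer the seepage velocity is v_i = q/n_i, so the layer transit time is t_i = b_i·n_i / q:
  layer 1 (clay): t_1 = 7.36 × 0.01 / 9.614e-05 = 765.5 d
  layer 2 (medium sand): t_2 = 13.2 × 0.23 / 9.614e-05 = 31578 d
  layer 3 (coarse sand): t_3 = 4.93 × 0.27 / 9.614e-05 = 13845 d
Total t = Σ t_i = 46189 days = 126.5 years.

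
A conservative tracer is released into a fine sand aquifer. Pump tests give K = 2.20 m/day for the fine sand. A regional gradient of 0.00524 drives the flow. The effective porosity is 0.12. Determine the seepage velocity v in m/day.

Hydraulic gradient i = 0.00524.
Darcy flux q = K · i = 2.200 × 0.005240 = 0.01153 m/day.
Seepage velocity v = q / n_e = 0.01153 / 0.12 = 0.09607 m/day.

0.0961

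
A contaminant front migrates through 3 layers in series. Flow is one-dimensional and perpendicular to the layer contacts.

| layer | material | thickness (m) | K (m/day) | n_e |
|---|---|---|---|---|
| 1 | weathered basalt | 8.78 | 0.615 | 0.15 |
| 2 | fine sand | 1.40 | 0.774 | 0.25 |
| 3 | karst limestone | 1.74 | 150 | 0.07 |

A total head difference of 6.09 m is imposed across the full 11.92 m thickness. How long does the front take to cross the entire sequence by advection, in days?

With flow normal to the layers, continuity requires the same specific discharge q through every layer.
Σ(b_i/K_i) = 8.78/0.615 + 1.40/0.774 + 1.74/150 = 16.10 d.
q = Δh / Σ(b_i/K_i) = 6.09 / 16.10 = 0.3783 m/day.
In each layer the seepage velocity is v_i = q/n_i, so the layer transit time is t_i = b_i·n_i / q:
  layer 1 (weathered basalt): t_1 = 8.78 × 0.15 / 0.3783 = 3.481 d
  layer 2 (fine sand): t_2 = 1.40 × 0.25 / 0.3783 = 0.9251 d
  layer 3 (karst limestone): t_3 = 1.74 × 0.07 / 0.3783 = 0.3219 d
Total t = Σ t_i = 4.728 days.

4.73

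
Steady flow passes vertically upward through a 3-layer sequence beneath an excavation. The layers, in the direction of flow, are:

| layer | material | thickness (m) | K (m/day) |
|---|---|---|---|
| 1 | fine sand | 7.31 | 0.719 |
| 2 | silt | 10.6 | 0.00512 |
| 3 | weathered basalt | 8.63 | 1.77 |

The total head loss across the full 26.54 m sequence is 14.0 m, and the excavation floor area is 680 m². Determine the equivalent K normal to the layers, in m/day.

Flow is perpendicular to layering, so the layers act in series and the equivalent K is the thickness-weighted harmonic mean.
Total thickness L = 7.31 + 10.6 + 8.63 = 26.54 m.
Σ(b_i/K_i) = 7.31/0.719 + 10.6/0.00512 + 8.63/1.77 = 2085 d.
K_eq = L / Σ(b_i/K_i) = 26.54 / 2085 = 0.01273 m/day.

0.0127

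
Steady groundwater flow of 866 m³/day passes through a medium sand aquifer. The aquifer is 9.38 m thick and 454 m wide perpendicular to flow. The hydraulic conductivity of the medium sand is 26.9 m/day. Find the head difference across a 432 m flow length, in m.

3.27

Cross-sectional area A = 454 × 9.38 = 4259 m².
From Q = K·A·i, i = Q / (K·A) = 866 / (26.90 × 4259) = 0.007560.
Head loss Δh = i · L = 0.007560 × 432 = 3.266 m.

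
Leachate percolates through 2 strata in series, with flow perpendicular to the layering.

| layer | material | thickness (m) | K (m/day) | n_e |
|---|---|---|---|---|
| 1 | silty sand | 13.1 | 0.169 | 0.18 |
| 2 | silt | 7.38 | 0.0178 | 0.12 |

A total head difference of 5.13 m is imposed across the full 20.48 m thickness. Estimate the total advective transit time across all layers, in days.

With flow normal to the layers, continuity requires the same specific discharge q through every layer.
Σ(b_i/K_i) = 13.1/0.169 + 7.38/0.0178 = 492.1 d.
q = Δh / Σ(b_i/K_i) = 5.13 / 492.1 = 0.01042 m/day.
In each layer the seepage velocity is v_i = q/n_i, so the layer transit time is t_i = b_i·n_i / q:
  layer 1 (silty sand): t_1 = 13.1 × 0.18 / 0.01042 = 226.2 d
  layer 2 (silt): t_2 = 7.38 × 0.12 / 0.01042 = 84.96 d
Total t = Σ t_i = 311.2 days.

311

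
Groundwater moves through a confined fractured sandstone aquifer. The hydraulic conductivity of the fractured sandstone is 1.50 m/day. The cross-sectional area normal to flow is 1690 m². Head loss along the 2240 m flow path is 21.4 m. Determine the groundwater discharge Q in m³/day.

Hydraulic gradient i = Δh / L = 21.4 / 2240 = 0.009554.
Darcy's law: Q = K · A · i = 1.500 × 1690 × 0.009554 = 24.22 m³/day.

24.2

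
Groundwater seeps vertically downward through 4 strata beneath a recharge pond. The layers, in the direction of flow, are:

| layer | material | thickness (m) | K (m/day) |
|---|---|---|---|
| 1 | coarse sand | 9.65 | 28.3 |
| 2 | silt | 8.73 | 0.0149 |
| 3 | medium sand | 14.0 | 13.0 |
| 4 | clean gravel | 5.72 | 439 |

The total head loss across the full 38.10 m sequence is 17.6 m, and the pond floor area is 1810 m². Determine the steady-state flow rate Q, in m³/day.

54.2

Flow is perpendicular to layering, so the layers act in series and the equivalent K is the thickness-weighted harmonic mean.
Total thickness L = 9.65 + 8.73 + 14.0 + 5.72 = 38.10 m.
Σ(b_i/K_i) = 9.65/28.3 + 8.73/0.0149 + 14.0/13.0 + 5.72/439 = 587.3 d.
K_eq = L / Σ(b_i/K_i) = 38.10 / 587.3 = 0.06487 m/day.
Q = K_eq · A · (Δh/L) = 0.06487 × 1810 × (17.6/38.10) = 54.24 m³/day.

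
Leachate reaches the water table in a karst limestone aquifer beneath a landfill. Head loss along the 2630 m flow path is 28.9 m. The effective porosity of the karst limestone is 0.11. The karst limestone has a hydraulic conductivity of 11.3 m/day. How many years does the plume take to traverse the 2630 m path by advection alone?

6.38

Hydraulic gradient i = Δh / L = 28.9 / 2630 = 0.01099.
Darcy flux q = K · i = 11.30 × 0.01099 = 0.1242 m/day.
Seepage velocity v = q / n_e = 0.1242 / 0.11 = 1.129 m/day.
Travel time t = L / v = 2630 / 1.129 = 2330 days = 6.379 years.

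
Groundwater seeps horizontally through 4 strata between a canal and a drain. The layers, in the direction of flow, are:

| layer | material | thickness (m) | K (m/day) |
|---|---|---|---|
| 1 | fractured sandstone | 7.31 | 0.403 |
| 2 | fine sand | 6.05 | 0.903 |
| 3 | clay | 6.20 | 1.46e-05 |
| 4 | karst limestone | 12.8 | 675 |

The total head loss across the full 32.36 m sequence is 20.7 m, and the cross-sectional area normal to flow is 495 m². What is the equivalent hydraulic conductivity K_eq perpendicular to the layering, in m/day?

Flow is perpendicular to layering, so the layers act in series and the equivalent K is the thickness-weighted harmonic mean.
Total thickness L = 7.31 + 6.05 + 6.20 + 12.8 = 32.36 m.
Σ(b_i/K_i) = 7.31/0.403 + 6.05/0.903 + 6.20/1.46e-05 + 12.8/675 = 4.247e+05 d.
K_eq = L / Σ(b_i/K_i) = 32.36 / 4.247e+05 = 7.620e-05 m/day.

7.62e-05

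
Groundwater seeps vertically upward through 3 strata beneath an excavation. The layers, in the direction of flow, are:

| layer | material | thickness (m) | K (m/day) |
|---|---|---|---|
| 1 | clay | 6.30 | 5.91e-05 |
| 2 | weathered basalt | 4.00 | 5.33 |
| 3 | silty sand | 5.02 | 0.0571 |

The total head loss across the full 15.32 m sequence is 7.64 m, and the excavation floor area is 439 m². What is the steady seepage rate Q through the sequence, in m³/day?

0.0314

Flow is perpendicular to layering, so the layers act in series and the equivalent K is the thickness-weighted harmonic mean.
Total thickness L = 6.30 + 4.00 + 5.02 = 15.32 m.
Σ(b_i/K_i) = 6.30/5.91e-05 + 4.00/5.33 + 5.02/0.0571 = 1.067e+05 d.
K_eq = L / Σ(b_i/K_i) = 15.32 / 1.067e+05 = 0.0001436 m/day.
Q = K_eq · A · (Δh/L) = 0.0001436 × 439 × (7.64/15.32) = 0.03144 m³/day.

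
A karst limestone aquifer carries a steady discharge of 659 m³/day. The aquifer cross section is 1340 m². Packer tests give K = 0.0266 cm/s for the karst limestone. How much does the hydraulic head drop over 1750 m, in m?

Convert K: 0.0266 cm/s × 864 = 22.98 m/day.
From Q = K·A·i, i = Q / (K·A) = 659 / (22.98 × 1340) = 0.02140.
Head loss Δh = i · L = 0.02140 × 1750 = 37.45 m.

37.4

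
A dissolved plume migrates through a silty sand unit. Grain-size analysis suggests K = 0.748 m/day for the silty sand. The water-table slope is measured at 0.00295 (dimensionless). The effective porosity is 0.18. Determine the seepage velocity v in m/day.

0.0123

Hydraulic gradient i = 0.00295.
Darcy flux q = K · i = 0.7480 × 0.002950 = 0.002207 m/day.
Seepage velocity v = q / n_e = 0.002207 / 0.18 = 0.01226 m/day.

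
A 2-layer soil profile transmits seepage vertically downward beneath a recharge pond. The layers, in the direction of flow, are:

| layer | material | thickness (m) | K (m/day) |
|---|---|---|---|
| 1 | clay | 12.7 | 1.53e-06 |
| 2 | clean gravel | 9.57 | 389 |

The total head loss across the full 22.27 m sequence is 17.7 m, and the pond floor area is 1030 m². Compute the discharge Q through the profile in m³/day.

Flow is perpendicular to layering, so the layers act in series and the equivalent K is the thickness-weighted harmonic mean.
Total thickness L = 12.7 + 9.57 = 22.27 m.
Σ(b_i/K_i) = 12.7/1.53e-06 + 9.57/389 = 8.301e+06 d.
K_eq = L / Σ(b_i/K_i) = 22.27 / 8.301e+06 = 2.683e-06 m/day.
Q = K_eq · A · (Δh/L) = 2.683e-06 × 1030 × (17.7/22.27) = 0.002196 m³/day.

0.00220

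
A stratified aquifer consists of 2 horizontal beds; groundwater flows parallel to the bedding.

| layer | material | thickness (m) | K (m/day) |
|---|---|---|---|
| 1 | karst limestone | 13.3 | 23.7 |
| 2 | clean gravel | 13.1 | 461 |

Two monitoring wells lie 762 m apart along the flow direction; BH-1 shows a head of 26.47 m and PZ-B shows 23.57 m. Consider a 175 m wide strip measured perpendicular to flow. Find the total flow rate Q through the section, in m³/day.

4230

Flow is parallel to layering, so each bed carries its own Darcy discharge and the transmissivities add.
Σ(K_i·b_i) = 23.7×13.3 + 461×13.1 = 6354 m²/day.
Hydraulic gradient i = (26.47 − 23.57) / 762 = 2.9 / 762 = 0.003806.
Q = Σ(K_i·b_i) · W · i = 6354 × 175 × 0.003806 = 4232 m³/day.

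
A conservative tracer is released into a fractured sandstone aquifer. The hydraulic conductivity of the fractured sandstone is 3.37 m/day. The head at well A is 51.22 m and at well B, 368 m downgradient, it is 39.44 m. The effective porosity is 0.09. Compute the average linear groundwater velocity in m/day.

1.20

Hydraulic gradient i = (51.22 − 39.44) / 368 = 11.78 / 368 = 0.03201.
Darcy flux q = K · i = 3.370 × 0.03201 = 0.1079 m/day.
Seepage velocity v = q / n_e = 0.1079 / 0.09 = 1.199 m/day.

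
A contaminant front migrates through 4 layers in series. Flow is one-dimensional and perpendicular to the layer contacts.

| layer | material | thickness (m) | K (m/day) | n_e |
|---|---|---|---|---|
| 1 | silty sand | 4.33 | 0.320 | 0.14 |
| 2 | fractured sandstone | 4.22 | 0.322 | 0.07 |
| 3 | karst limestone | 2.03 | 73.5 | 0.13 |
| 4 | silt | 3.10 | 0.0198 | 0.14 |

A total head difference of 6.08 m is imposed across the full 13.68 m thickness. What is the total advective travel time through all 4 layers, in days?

48.2

With flow normal to the layers, continuity requires the same specific discharge q through every layer.
Σ(b_i/K_i) = 4.33/0.320 + 4.22/0.322 + 2.03/73.5 + 3.10/0.0198 = 183.2 d.
q = Δh / Σ(b_i/K_i) = 6.08 / 183.2 = 0.03318 m/day.
In each layer the seepage velocity is v_i = q/n_i, so the layer transit time is t_i = b_i·n_i / q:
  layer 1 (silty sand): t_1 = 4.33 × 0.14 / 0.03318 = 18.27 d
  layer 2 (fractured sandstone): t_2 = 4.22 × 0.07 / 0.03318 = 8.902 d
  layer 3 (karst limestone): t_3 = 2.03 × 0.13 / 0.03318 = 7.953 d
  layer 4 (silt): t_4 = 3.10 × 0.14 / 0.03318 = 13.08 d
Total t = Σ t_i = 48.20 days.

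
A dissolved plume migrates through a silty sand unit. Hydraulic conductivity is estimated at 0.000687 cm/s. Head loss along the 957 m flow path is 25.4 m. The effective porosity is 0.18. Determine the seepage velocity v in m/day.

Convert K: 0.000687 cm/s × 864 = 0.5936 m/day.
Hydraulic gradient i = Δh / L = 25.4 / 957 = 0.02654.
Darcy flux q = K · i = 0.5936 × 0.02654 = 0.01575 m/day.
Seepage velocity v = q / n_e = 0.01575 / 0.18 = 0.08752 m/day.

0.0875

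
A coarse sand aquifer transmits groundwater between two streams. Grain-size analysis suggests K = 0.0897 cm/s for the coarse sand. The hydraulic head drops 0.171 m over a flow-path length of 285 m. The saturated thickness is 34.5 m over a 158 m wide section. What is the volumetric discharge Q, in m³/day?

Convert K: 0.0897 cm/s × 864 = 77.50 m/day.
Cross-sectional area A = 158 × 34.5 = 5451 m².
Hydraulic gradient i = Δh / L = 0.171 / 285 = 0.0006000.
Darcy's law: Q = K · A · i = 77.50 × 5451 × 0.0006000 = 253.5 m³/day.

253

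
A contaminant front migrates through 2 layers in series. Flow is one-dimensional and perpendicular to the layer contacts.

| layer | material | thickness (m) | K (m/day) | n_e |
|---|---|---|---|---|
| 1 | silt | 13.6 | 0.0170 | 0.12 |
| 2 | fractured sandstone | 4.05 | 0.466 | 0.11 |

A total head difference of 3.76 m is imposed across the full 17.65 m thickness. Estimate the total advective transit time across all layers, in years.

With flow normal to the layers, continuity requires the same specific discharge q through every layer.
Σ(b_i/K_i) = 13.6/0.0170 + 4.05/0.466 = 808.7 d.
q = Δh / Σ(b_i/K_i) = 3.76 / 808.7 = 0.004649 m/day.
In each layer the seepage velocity is v_i = q/n_i, so the layer transit time is t_i = b_i·n_i / q:
  layer 1 (silt): t_1 = 13.6 × 0.12 / 0.004649 = 351.0 d
  layer 2 (fractured sandstone): t_2 = 4.05 × 0.11 / 0.004649 = 95.82 d
Total t = Σ t_i = 446.8 days = 1.223 years.

1.22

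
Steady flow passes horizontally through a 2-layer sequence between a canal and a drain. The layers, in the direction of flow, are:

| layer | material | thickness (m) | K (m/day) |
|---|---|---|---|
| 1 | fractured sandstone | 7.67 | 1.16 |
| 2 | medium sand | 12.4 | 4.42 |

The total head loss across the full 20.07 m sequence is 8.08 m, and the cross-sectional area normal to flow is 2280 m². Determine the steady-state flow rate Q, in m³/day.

1960

Flow is perpendicular to layering, so the layers act in series and the equivalent K is the thickness-weighted harmonic mean.
Total thickness L = 7.67 + 12.4 = 20.07 m.
Σ(b_i/K_i) = 7.67/1.16 + 12.4/4.42 = 9.417 d.
K_eq = L / Σ(b_i/K_i) = 20.07 / 9.417 = 2.131 m/day.
Q = K_eq · A · (Δh/L) = 2.131 × 2280 × (8.08/20.07) = 1956 m³/day.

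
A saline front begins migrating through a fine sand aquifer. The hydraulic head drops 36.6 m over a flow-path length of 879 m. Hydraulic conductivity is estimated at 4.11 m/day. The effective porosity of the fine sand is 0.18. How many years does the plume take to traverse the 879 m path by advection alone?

2.53

Hydraulic gradient i = Δh / L = 36.6 / 879 = 0.04164.
Darcy flux q = K · i = 4.110 × 0.04164 = 0.1711 m/day.
Seepage velocity v = q / n_e = 0.1711 / 0.18 = 0.9507 m/day.
Travel time t = L / v = 879 / 0.9507 = 924.5 days = 2.531 years.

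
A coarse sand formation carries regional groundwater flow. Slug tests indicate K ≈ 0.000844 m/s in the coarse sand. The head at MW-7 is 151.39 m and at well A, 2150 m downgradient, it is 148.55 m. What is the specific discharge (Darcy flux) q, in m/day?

0.0963

Convert K: 0.000844 m/s × 86400 = 72.92 m/day.
Hydraulic gradient i = (151.39 − 148.55) / 2150 = 2.84 / 2150 = 0.001321.
Specific discharge q = K · i = 72.92 × 0.001321 = 0.09632 m/day.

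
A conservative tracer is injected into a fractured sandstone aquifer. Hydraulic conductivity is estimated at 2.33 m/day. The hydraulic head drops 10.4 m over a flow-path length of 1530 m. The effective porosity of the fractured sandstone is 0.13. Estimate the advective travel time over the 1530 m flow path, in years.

34.4

Hydraulic gradient i = Δh / L = 10.4 / 1530 = 0.006797.
Darcy flux q = K · i = 2.330 × 0.006797 = 0.01584 m/day.
Seepage velocity v = q / n_e = 0.01584 / 0.13 = 0.1218 m/day.
Travel time t = L / v = 1530 / 0.1218 = 12558 days = 34.38 years.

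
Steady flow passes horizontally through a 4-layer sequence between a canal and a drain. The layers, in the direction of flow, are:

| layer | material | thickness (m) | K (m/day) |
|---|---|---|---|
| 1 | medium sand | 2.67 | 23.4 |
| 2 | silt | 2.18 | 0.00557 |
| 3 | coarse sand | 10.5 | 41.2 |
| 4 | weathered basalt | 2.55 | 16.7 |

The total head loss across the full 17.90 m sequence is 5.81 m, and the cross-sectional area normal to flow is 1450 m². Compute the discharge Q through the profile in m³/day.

21.5

Flow is perpendicular to layering, so the layers act in series and the equivalent K is the thickness-weighted harmonic mean.
Total thickness L = 2.67 + 2.18 + 10.5 + 2.55 = 17.90 m.
Σ(b_i/K_i) = 2.67/23.4 + 2.18/0.00557 + 10.5/41.2 + 2.55/16.7 = 391.9 d.
K_eq = L / Σ(b_i/K_i) = 17.90 / 391.9 = 0.04567 m/day.
Q = K_eq · A · (Δh/L) = 0.04567 × 1450 × (5.81/17.90) = 21.50 m³/day.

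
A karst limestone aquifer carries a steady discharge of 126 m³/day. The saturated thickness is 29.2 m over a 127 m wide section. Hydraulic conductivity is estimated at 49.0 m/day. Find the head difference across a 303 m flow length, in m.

0.210

Cross-sectional area A = 127 × 29.2 = 3708 m².
From Q = K·A·i, i = Q / (K·A) = 126 / (49.00 × 3708) = 0.0006934.
Head loss Δh = i · L = 0.0006934 × 303 = 0.2101 m.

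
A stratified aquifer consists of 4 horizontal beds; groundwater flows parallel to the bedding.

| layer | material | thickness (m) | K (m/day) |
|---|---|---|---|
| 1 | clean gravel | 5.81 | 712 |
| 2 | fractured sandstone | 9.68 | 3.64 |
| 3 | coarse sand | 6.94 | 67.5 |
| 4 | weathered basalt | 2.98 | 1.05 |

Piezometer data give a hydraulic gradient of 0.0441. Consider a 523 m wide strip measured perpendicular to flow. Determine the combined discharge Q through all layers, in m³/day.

107000

Flow is parallel to layering, so each bed carries its own Darcy discharge and the transmissivities add.
Σ(K_i·b_i) = 712×5.81 + 3.64×9.68 + 67.5×6.94 + 1.05×2.98 = 4644 m²/day.
Hydraulic gradient i = 0.0441.
Q = Σ(K_i·b_i) · W · i = 4644 × 523 × 0.04410 = 1.071e+05 m³/day.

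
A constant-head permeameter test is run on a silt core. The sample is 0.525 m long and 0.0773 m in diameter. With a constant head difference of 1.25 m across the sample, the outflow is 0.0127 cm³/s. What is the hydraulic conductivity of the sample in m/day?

0.0982

Cross-sectional area A = π·(d/2)² = π × (0.0773/2)² = 0.004693 m².
Convert discharge: 0.0127 cm³/s = 1.270e-08 m³/s.
Darcy's law rearranged: K = Q·L / (A·Δh) = 1.270e-08 × 0.525 / (0.004693 × 1.25) = 1.137e-06 m/s = 0.09820 m/day.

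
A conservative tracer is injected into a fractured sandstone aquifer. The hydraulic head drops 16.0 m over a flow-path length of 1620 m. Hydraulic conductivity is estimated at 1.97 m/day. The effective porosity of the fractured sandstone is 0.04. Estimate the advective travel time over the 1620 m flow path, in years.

Hydraulic gradient i = Δh / L = 16.0 / 1620 = 0.009877.
Darcy flux q = K · i = 1.970 × 0.009877 = 0.01946 m/day.
Seepage velocity v = q / n_e = 0.01946 / 0.04 = 0.4864 m/day.
Travel time t = L / v = 1620 / 0.4864 = 3330 days = 9.118 years.

9.12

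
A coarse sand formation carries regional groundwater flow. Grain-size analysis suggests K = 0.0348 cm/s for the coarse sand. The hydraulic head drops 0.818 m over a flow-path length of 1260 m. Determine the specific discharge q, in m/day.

Convert K: 0.0348 cm/s × 864 = 30.07 m/day.
Hydraulic gradient i = Δh / L = 0.818 / 1260 = 0.0006492.
Specific discharge q = K · i = 30.07 × 0.0006492 = 0.01952 m/day.

0.0195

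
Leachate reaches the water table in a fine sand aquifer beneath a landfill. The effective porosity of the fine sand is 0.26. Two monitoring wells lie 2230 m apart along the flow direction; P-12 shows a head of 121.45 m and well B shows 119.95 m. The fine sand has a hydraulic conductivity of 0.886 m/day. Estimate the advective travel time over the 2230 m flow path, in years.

Hydraulic gradient i = (121.45 − 119.95) / 2230 = 1.5 / 2230 = 0.0006726.
Darcy flux q = K · i = 0.8860 × 0.0006726 = 0.0005960 m/day.
Seepage velocity v = q / n_e = 0.0005960 / 0.26 = 0.002292 m/day.
Travel time t = L / v = 2230 / 0.002292 = 9.729e+05 days = 2664 years.

2660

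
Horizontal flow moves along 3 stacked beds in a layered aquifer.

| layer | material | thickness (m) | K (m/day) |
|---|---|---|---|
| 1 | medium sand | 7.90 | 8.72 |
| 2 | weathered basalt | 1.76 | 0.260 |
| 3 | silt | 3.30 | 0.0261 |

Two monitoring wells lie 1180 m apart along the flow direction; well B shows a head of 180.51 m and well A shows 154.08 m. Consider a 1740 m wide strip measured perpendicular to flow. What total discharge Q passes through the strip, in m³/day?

Flow is parallel to layering, so each bed carries its own Darcy discharge and the transmissivities add.
Σ(K_i·b_i) = 8.72×7.90 + 0.260×1.76 + 0.0261×3.30 = 69.43 m²/day.
Hydraulic gradient i = (180.51 − 154.08) / 1180 = 26.43 / 1180 = 0.02240.
Q = Σ(K_i·b_i) · W · i = 69.43 × 1740 × 0.02240 = 2706 m³/day.

2710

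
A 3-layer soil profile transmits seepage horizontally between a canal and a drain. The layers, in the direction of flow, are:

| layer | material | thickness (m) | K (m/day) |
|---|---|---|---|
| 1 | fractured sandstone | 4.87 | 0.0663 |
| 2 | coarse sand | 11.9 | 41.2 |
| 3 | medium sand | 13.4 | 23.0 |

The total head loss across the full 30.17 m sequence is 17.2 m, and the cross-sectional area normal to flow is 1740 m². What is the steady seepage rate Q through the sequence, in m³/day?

403

Flow is perpendicular to layering, so the layers act in series and the equivalent K is the thickness-weighted harmonic mean.
Total thickness L = 4.87 + 11.9 + 13.4 = 30.17 m.
Σ(b_i/K_i) = 4.87/0.0663 + 11.9/41.2 + 13.4/23.0 = 74.33 d.
K_eq = L / Σ(b_i/K_i) = 30.17 / 74.33 = 0.4059 m/day.
Q = K_eq · A · (Δh/L) = 0.4059 × 1740 × (17.2/30.17) = 402.7 m³/day.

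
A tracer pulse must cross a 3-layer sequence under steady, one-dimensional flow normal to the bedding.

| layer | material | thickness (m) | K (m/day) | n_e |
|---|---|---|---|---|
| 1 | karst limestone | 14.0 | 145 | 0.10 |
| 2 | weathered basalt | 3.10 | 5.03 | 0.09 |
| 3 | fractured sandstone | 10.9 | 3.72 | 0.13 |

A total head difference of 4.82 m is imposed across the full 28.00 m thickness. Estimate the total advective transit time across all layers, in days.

2.34

With flow normal to the layers, continuity requires the same specific discharge q through every layer.
Σ(b_i/K_i) = 14.0/145 + 3.10/5.03 + 10.9/3.72 = 3.643 d.
q = Δh / Σ(b_i/K_i) = 4.82 / 3.643 = 1.323 m/day.
In each layer the seepage velocity is v_i = q/n_i, so the layer transit time is t_i = b_i·n_i / q:
  layer 1 (karst limestone): t_1 = 14.0 × 0.10 / 1.323 = 1.058 d
  layer 2 (weathered basalt): t_2 = 3.10 × 0.09 / 1.323 = 0.2109 d
  layer 3 (fractured sandstone): t_3 = 10.9 × 0.13 / 1.323 = 1.071 d
Total t = Σ t_i = 2.340 days.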